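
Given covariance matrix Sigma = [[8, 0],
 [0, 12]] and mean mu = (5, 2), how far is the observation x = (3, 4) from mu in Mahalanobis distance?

Step 1 — centre the observation: (x - mu) = (-2, 2).

Step 2 — invert Sigma. det(Sigma) = 8·12 - (0)² = 96.
  Sigma^{-1} = (1/det) · [[d, -b], [-b, a]] = [[0.125, 0],
 [0, 0.0833]].

Step 3 — form the quadratic (x - mu)^T · Sigma^{-1} · (x - mu):
  Sigma^{-1} · (x - mu) = (-0.25, 0.1667).
  (x - mu)^T · [Sigma^{-1} · (x - mu)] = (-2)·(-0.25) + (2)·(0.1667) = 0.8333.

Step 4 — take square root: d = √(0.8333) ≈ 0.9129.

d(x, mu) = √(0.8333) ≈ 0.9129


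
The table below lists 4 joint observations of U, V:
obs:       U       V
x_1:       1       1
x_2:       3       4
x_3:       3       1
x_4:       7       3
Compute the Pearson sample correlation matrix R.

Step 1 — column means:
  mean(U) = (1 + 3 + 3 + 7) / 4 = 14/4 = 3.5
  mean(V) = (1 + 4 + 1 + 3) / 4 = 9/4 = 2.25

Step 2 — sample variances and covariances s[i,j] = (1/(n-1)) · Σ_k (x_{k,i} - mean_i) · (x_{k,j} - mean_j), with n-1 = 3:
  s[U,U] = ((-2.5)·(-2.5) + (-0.5)·(-0.5) + (-0.5)·(-0.5) + (3.5)·(3.5)) / 3 = 19/3 = 6.3333
  s[U,V] = ((-2.5)·(-1.25) + (-0.5)·(1.75) + (-0.5)·(-1.25) + (3.5)·(0.75)) / 3 = 5.5/3 = 1.8333
  s[V,V] = ((-1.25)·(-1.25) + (1.75)·(1.75) + (-1.25)·(-1.25) + (0.75)·(0.75)) / 3 = 6.75/3 = 2.25
  Sample standard deviations s_i = √(s[i,i]):
  s(U) = √(6.3333) = 2.5166
  s(V) = √(2.25) = 1.5

Step 3 — r_{ij} = s_{ij} / (s_i · s_j):
  r[U,U] = 1 (diagonal).
  r[U,V] = 1.8333 / (2.5166 · 1.5) = 1.8333 / 3.7749 = 0.4857
  r[V,V] = 1 (diagonal).

R is symmetric with unit diagonal. Assembling:

R = [[1, 0.4857],
 [0.4857, 1]]


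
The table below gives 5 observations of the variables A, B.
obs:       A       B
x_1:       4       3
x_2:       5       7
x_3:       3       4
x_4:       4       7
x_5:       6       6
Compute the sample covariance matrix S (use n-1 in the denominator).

Step 1 — column means:
  mean(A) = (4 + 5 + 3 + 4 + 6) / 5 = 22/5 = 4.4
  mean(B) = (3 + 7 + 4 + 7 + 6) / 5 = 27/5 = 5.4

Step 2 — sample covariance S[i,j] = (1/(n-1)) · Σ_k (x_{k,i} - mean_i) · (x_{k,j} - mean_j), with n-1 = 4.
  S[A,A] = ((-0.4)·(-0.4) + (0.6)·(0.6) + (-1.4)·(-1.4) + (-0.4)·(-0.4) + (1.6)·(1.6)) / 4 = 5.2/4 = 1.3
  S[A,B] = ((-0.4)·(-2.4) + (0.6)·(1.6) + (-1.4)·(-1.4) + (-0.4)·(1.6) + (1.6)·(0.6)) / 4 = 4.2/4 = 1.05
  S[B,B] = ((-2.4)·(-2.4) + (1.6)·(1.6) + (-1.4)·(-1.4) + (1.6)·(1.6) + (0.6)·(0.6)) / 4 = 13.2/4 = 3.3

S is symmetric (S[j,i] = S[i,j]). Assembling:

S = [[1.3, 1.05],
 [1.05, 3.3]]


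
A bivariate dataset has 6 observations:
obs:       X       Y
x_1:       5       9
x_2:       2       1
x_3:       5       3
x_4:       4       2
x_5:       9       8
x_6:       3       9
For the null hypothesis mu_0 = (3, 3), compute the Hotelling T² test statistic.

Step 1 — sample mean vector:
  mean(X) = (5 + 2 + 5 + 4 + 9 + 3) / 6 = 28/6 = 4.6667
  mean(Y) = (9 + 1 + 3 + 2 + 8 + 9) / 6 = 32/6 = 5.3333
  x̄ = (4.6667, 5.3333),  deviation x̄ - mu_0 = (4.6667, 5.3333) - (3, 3) = (1.6667, 2.3333).

Step 2 — sample covariance matrix, S[i,j] = (1/(n-1)) · Σ_k (x_{k,i} - mean_i) · (x_{k,j} - mean_j), divisor n-1 = 5:
  S[X,X] = ((0.3333)·(0.3333) + (-2.6667)·(-2.6667) + (0.3333)·(0.3333) + (-0.6667)·(-0.6667) + (4.3333)·(4.3333) + (-1.6667)·(-1.6667)) / 5 = 29.3333/5 = 5.8667
  S[X,Y] = ((0.3333)·(3.6667) + (-2.6667)·(-4.3333) + (0.3333)·(-2.3333) + (-0.6667)·(-3.3333) + (4.3333)·(2.6667) + (-1.6667)·(3.6667)) / 5 = 19.6667/5 = 3.9333
  S[Y,Y] = ((3.6667)·(3.6667) + (-4.3333)·(-4.3333) + (-2.3333)·(-2.3333) + (-3.3333)·(-3.3333) + (2.6667)·(2.6667) + (3.6667)·(3.6667)) / 5 = 69.3333/5 = 13.8667
  S = [[5.8667, 3.9333],
 [3.9333, 13.8667]].

Step 3 — invert S. det(S) = 5.8667·13.8667 - (3.9333)² = 65.88.
  S^{-1} = (1/det) · [[d, -b], [-b, a]] = [[0.2105, -0.0597],
 [-0.0597, 0.0891]].

Step 4 — quadratic form (x̄ - mu_0)^T · S^{-1} · (x̄ - mu_0):
  S^{-1} · (x̄ - mu_0) = (0.2115, 0.1083),
  (x̄ - mu_0)^T · [...] = (1.6667)·(0.2115) + (2.3333)·(0.1083) = 0.6051.

Step 5 — scale by n: T² = 6 · 0.6051 = 3.6308.

T² ≈ 3.6308


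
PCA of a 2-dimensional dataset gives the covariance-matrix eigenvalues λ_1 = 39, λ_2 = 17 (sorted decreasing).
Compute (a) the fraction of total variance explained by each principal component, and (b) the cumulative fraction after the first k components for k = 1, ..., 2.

Step 1 — total variance = trace(Sigma) = Σ λ_i = 39 + 17 = 56.

Step 2 — fraction explained by component i = λ_i / Σ λ:
  PC1: 39/56 = 0.6964
  PC2: 17/56 = 0.3036

Step 3 — cumulative fraction after k components = (λ_1 + ... + λ_k) / Σ λ:
  k = 1: 39/56 = 0.6964
  k = 2: (39 + 17)/56 = 56/56 = 1

Summary (fraction, with percent):

explained: PC1 0.6964 (69.64%), PC2 0.3036 (30.36%);  cumulative: 0.6964, 1


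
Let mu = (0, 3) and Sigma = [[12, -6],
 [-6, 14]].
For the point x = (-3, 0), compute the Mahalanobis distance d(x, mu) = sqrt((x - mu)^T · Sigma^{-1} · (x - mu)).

Step 1 — centre the observation: (x - mu) = (-3, -3).

Step 2 — invert Sigma. det(Sigma) = 12·14 - (-6)² = 132.
  Sigma^{-1} = (1/det) · [[d, -b], [-b, a]] = [[0.1061, 0.0455],
 [0.0455, 0.0909]].

Step 3 — form the quadratic (x - mu)^T · Sigma^{-1} · (x - mu):
  Sigma^{-1} · (x - mu) = (-0.4545, -0.4091).
  (x - mu)^T · [Sigma^{-1} · (x - mu)] = (-3)·(-0.4545) + (-3)·(-0.4091) = 2.5909.

Step 4 — take square root: d = √(2.5909) ≈ 1.6096.

d(x, mu) = √(2.5909) ≈ 1.6096


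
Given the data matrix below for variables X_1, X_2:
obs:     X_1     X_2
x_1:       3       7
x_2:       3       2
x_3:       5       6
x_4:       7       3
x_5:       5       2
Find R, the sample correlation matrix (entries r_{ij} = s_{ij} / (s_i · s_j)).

Step 1 — column means:
  mean(X_1) = (3 + 3 + 5 + 7 + 5) / 5 = 23/5 = 4.6
  mean(X_2) = (7 + 2 + 6 + 3 + 2) / 5 = 20/5 = 4

Step 2 — sample variances and covariances s[i,j] = (1/(n-1)) · Σ_k (x_{k,i} - mean_i) · (x_{k,j} - mean_j), with n-1 = 4:
  s[X_1,X_1] = ((-1.6)·(-1.6) + (-1.6)·(-1.6) + (0.4)·(0.4) + (2.4)·(2.4) + (0.4)·(0.4)) / 4 = 11.2/4 = 2.8
  s[X_1,X_2] = ((-1.6)·(3) + (-1.6)·(-2) + (0.4)·(2) + (2.4)·(-1) + (0.4)·(-2)) / 4 = -4/4 = -1
  s[X_2,X_2] = ((3)·(3) + (-2)·(-2) + (2)·(2) + (-1)·(-1) + (-2)·(-2)) / 4 = 22/4 = 5.5
  Sample standard deviations s_i = √(s[i,i]):
  s(X_1) = √(2.8) = 1.6733
  s(X_2) = √(5.5) = 2.3452

Step 3 — r_{ij} = s_{ij} / (s_i · s_j):
  r[X_1,X_1] = 1 (diagonal).
  r[X_1,X_2] = -1 / (1.6733 · 2.3452) = -1 / 3.9243 = -0.2548
  r[X_2,X_2] = 1 (diagonal).

R is symmetric with unit diagonal. Assembling:

R = [[1, -0.2548],
 [-0.2548, 1]]


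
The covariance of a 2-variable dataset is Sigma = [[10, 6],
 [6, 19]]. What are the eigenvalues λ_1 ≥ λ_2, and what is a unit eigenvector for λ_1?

Step 1 — characteristic polynomial of 2×2 Sigma:
  det(Sigma - λI) = λ² - trace · λ + det = 0.
  trace = 10 + 19 = 29, det = 10·19 - (6)² = 154.
Step 2 — discriminant:
  Δ = trace² - 4·det = 841 - 616 = 225.
Step 3 — eigenvalues:
  λ = (trace ± √Δ)/2 = (29 ± 15)/2,
  λ_1 = 22,  λ_2 = 7.

Step 4 — unit eigenvector for λ_1: solve (Sigma - λ_1 I)v = 0. First row:
  (10 - 22)·v_x + (6)·v_y = 0, i.e. (-12)·v_x + (6)·v_y = 0,
  so v ∝ (b, λ_1 - a) = (6, 12) = u.
  ||u|| = √((6)² + (12)²) = √(180) ≈ 13.4164,
  v_1 = u/||u|| ≈ (0.4472, 0.8944) (||v_1|| = 1).

λ_1 = 22,  λ_2 = 7;  v_1 ≈ (0.4472, 0.8944)


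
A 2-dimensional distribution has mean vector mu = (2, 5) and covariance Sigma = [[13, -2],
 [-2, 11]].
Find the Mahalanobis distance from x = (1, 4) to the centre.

Step 1 — centre the observation: (x - mu) = (-1, -1).

Step 2 — invert Sigma. det(Sigma) = 13·11 - (-2)² = 139.
  Sigma^{-1} = (1/det) · [[d, -b], [-b, a]] = [[0.0791, 0.0144],
 [0.0144, 0.0935]].

Step 3 — form the quadratic (x - mu)^T · Sigma^{-1} · (x - mu):
  Sigma^{-1} · (x - mu) = (-0.0935, -0.1079).
  (x - mu)^T · [Sigma^{-1} · (x - mu)] = (-1)·(-0.0935) + (-1)·(-0.1079) = 0.2014.

Step 4 — take square root: d = √(0.2014) ≈ 0.4488.

d(x, mu) = √(0.2014) ≈ 0.4488


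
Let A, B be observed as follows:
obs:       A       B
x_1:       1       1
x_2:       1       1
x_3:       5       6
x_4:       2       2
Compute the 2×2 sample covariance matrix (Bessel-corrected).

Step 1 — column means:
  mean(A) = (1 + 1 + 5 + 2) / 4 = 9/4 = 2.25
  mean(B) = (1 + 1 + 6 + 2) / 4 = 10/4 = 2.5

Step 2 — sample covariance S[i,j] = (1/(n-1)) · Σ_k (x_{k,i} - mean_i) · (x_{k,j} - mean_j), with n-1 = 3.
  S[A,A] = ((-1.25)·(-1.25) + (-1.25)·(-1.25) + (2.75)·(2.75) + (-0.25)·(-0.25)) / 3 = 10.75/3 = 3.5833
  S[A,B] = ((-1.25)·(-1.5) + (-1.25)·(-1.5) + (2.75)·(3.5) + (-0.25)·(-0.5)) / 3 = 13.5/3 = 4.5
  S[B,B] = ((-1.5)·(-1.5) + (-1.5)·(-1.5) + (3.5)·(3.5) + (-0.5)·(-0.5)) / 3 = 17/3 = 5.6667

S is symmetric (S[j,i] = S[i,j]). Assembling:

S = [[3.5833, 4.5],
 [4.5, 5.6667]]


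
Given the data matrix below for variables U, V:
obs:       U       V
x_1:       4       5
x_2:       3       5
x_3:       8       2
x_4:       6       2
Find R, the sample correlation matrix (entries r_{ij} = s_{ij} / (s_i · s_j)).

Step 1 — column means:
  mean(U) = (4 + 3 + 8 + 6) / 4 = 21/4 = 5.25
  mean(V) = (5 + 5 + 2 + 2) / 4 = 14/4 = 3.5

Step 2 — sample variances and covariances s[i,j] = (1/(n-1)) · Σ_k (x_{k,i} - mean_i) · (x_{k,j} - mean_j), with n-1 = 3:
  s[U,U] = ((-1.25)·(-1.25) + (-2.25)·(-2.25) + (2.75)·(2.75) + (0.75)·(0.75)) / 3 = 14.75/3 = 4.9167
  s[U,V] = ((-1.25)·(1.5) + (-2.25)·(1.5) + (2.75)·(-1.5) + (0.75)·(-1.5)) / 3 = -10.5/3 = -3.5
  s[V,V] = ((1.5)·(1.5) + (1.5)·(1.5) + (-1.5)·(-1.5) + (-1.5)·(-1.5)) / 3 = 9/3 = 3
  Sample standard deviations s_i = √(s[i,i]):
  s(U) = √(4.9167) = 2.2174
  s(V) = √(3) = 1.7321

Step 3 — r_{ij} = s_{ij} / (s_i · s_j):
  r[U,U] = 1 (diagonal).
  r[U,V] = -3.5 / (2.2174 · 1.7321) = -3.5 / 3.8406 = -0.9113
  r[V,V] = 1 (diagonal).

R is symmetric with unit diagonal. Assembling:

R = [[1, -0.9113],
 [-0.9113, 1]]


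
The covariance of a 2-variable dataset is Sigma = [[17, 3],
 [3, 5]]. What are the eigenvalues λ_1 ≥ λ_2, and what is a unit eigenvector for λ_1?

Step 1 — characteristic polynomial of 2×2 Sigma:
  det(Sigma - λI) = λ² - trace · λ + det = 0.
  trace = 17 + 5 = 22, det = 17·5 - (3)² = 76.
Step 2 — discriminant:
  Δ = trace² - 4·det = 484 - 304 = 180.
Step 3 — eigenvalues:
  λ = (trace ± √Δ)/2 = (22 ± 13.4164)/2,
  λ_1 = 17.7082,  λ_2 = 4.2918.

Step 4 — unit eigenvector for λ_1: solve (Sigma - λ_1 I)v = 0. First row:
  (17 - 17.7082)·v_x + (3)·v_y = 0, i.e. (-0.7082)·v_x + (3)·v_y = 0,
  so v ∝ (b, λ_1 - a) = (3, 0.7082) = u.
  ||u|| = √((3)² + (0.7082)²) = √(9.5016) ≈ 3.0825,
  v_1 = u/||u|| ≈ (0.9732, 0.2298) (||v_1|| = 1).

λ_1 = 17.7082,  λ_2 = 4.2918;  v_1 ≈ (0.9732, 0.2298)


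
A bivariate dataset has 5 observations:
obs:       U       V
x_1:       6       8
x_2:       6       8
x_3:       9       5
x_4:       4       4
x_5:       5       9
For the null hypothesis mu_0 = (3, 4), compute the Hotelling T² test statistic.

Step 1 — sample mean vector:
  mean(U) = (6 + 6 + 9 + 4 + 5) / 5 = 30/5 = 6
  mean(V) = (8 + 8 + 5 + 4 + 9) / 5 = 34/5 = 6.8
  x̄ = (6, 6.8),  deviation x̄ - mu_0 = (6, 6.8) - (3, 4) = (3, 2.8).

Step 2 — sample covariance matrix, S[i,j] = (1/(n-1)) · Σ_k (x_{k,i} - mean_i) · (x_{k,j} - mean_j), divisor n-1 = 4:
  S[U,U] = ((0)·(0) + (0)·(0) + (3)·(3) + (-2)·(-2) + (-1)·(-1)) / 4 = 14/4 = 3.5
  S[U,V] = ((0)·(1.2) + (0)·(1.2) + (3)·(-1.8) + (-2)·(-2.8) + (-1)·(2.2)) / 4 = -2/4 = -0.5
  S[V,V] = ((1.2)·(1.2) + (1.2)·(1.2) + (-1.8)·(-1.8) + (-2.8)·(-2.8) + (2.2)·(2.2)) / 4 = 18.8/4 = 4.7
  S = [[3.5, -0.5],
 [-0.5, 4.7]].

Step 3 — invert S. det(S) = 3.5·4.7 - (-0.5)² = 16.2.
  S^{-1} = (1/det) · [[d, -b], [-b, a]] = [[0.2901, 0.0309],
 [0.0309, 0.216]].

Step 4 — quadratic form (x̄ - mu_0)^T · S^{-1} · (x̄ - mu_0):
  S^{-1} · (x̄ - mu_0) = (0.9568, 0.6975),
  (x̄ - mu_0)^T · [...] = (3)·(0.9568) + (2.8)·(0.6975) = 4.8235.

Step 5 — scale by n: T² = 5 · 4.8235 = 24.1173.

T² ≈ 24.1173


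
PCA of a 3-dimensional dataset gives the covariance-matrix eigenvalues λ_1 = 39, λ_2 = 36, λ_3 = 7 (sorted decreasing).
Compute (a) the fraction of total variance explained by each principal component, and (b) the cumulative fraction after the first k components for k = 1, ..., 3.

Step 1 — total variance = trace(Sigma) = Σ λ_i = 39 + 36 + 7 = 82.

Step 2 — fraction explained by component i = λ_i / Σ λ:
  PC1: 39/82 = 0.4756
  PC2: 36/82 = 0.439
  PC3: 7/82 = 0.0854

Step 3 — cumulative fraction after k components = (λ_1 + ... + λ_k) / Σ λ:
  k = 1: 39/82 = 0.4756
  k = 2: (39 + 36)/82 = 75/82 = 0.9146
  k = 3: (39 + 36 + 7)/82 = 82/82 = 1

Summary (fraction, with percent):

explained: PC1 0.4756 (47.56%), PC2 0.439 (43.9%), PC3 0.0854 (8.54%);  cumulative: 0.4756, 0.9146, 1


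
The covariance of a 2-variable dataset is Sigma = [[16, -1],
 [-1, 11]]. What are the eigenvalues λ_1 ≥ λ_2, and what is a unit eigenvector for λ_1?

Step 1 — characteristic polynomial of 2×2 Sigma:
  det(Sigma - λI) = λ² - trace · λ + det = 0.
  trace = 16 + 11 = 27, det = 16·11 - (-1)² = 175.
Step 2 — discriminant:
  Δ = trace² - 4·det = 729 - 700 = 29.
Step 3 — eigenvalues:
  λ = (trace ± √Δ)/2 = (27 ± 5.3852)/2,
  λ_1 = 16.1926,  λ_2 = 10.8074.

Step 4 — unit eigenvector for λ_1: solve (Sigma - λ_1 I)v = 0. First row:
  (16 - 16.1926)·v_x + (-1)·v_y = 0, i.e. (-0.1926)·v_x + (-1)·v_y = 0,
  so v ∝ (b, λ_1 - a) = (-1, 0.1926); multiply by -1 so the first entry is positive: u = (1, -0.1926).
  ||u|| = √((1)² + (-0.1926)²) = √(1.0371) ≈ 1.0184,
  v_1 = u/||u|| ≈ (0.982, -0.1891) (||v_1|| = 1).

λ_1 = 16.1926,  λ_2 = 10.8074;  v_1 ≈ (0.982, -0.1891)


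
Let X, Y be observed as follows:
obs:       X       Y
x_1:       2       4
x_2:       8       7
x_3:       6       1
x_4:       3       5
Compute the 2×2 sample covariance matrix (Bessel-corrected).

Step 1 — column means:
  mean(X) = (2 + 8 + 6 + 3) / 4 = 19/4 = 4.75
  mean(Y) = (4 + 7 + 1 + 5) / 4 = 17/4 = 4.25

Step 2 — sample covariance S[i,j] = (1/(n-1)) · Σ_k (x_{k,i} - mean_i) · (x_{k,j} - mean_j), with n-1 = 3.
  S[X,X] = ((-2.75)·(-2.75) + (3.25)·(3.25) + (1.25)·(1.25) + (-1.75)·(-1.75)) / 3 = 22.75/3 = 7.5833
  S[X,Y] = ((-2.75)·(-0.25) + (3.25)·(2.75) + (1.25)·(-3.25) + (-1.75)·(0.75)) / 3 = 4.25/3 = 1.4167
  S[Y,Y] = ((-0.25)·(-0.25) + (2.75)·(2.75) + (-3.25)·(-3.25) + (0.75)·(0.75)) / 3 = 18.75/3 = 6.25

S is symmetric (S[j,i] = S[i,j]). Assembling:

S = [[7.5833, 1.4167],
 [1.4167, 6.25]]


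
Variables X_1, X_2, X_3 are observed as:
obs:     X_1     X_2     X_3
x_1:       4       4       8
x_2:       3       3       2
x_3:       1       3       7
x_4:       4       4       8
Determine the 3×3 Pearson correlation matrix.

Step 1 — column means:
  mean(X_1) = (4 + 3 + 1 + 4) / 4 = 12/4 = 3
  mean(X_2) = (4 + 3 + 3 + 4) / 4 = 14/4 = 3.5
  mean(X_3) = (8 + 2 + 7 + 8) / 4 = 25/4 = 6.25

Step 2 — sample variances and covariances s[i,j] = (1/(n-1)) · Σ_k (x_{k,i} - mean_i) · (x_{k,j} - mean_j), with n-1 = 3:
  s[X_1,X_1] = ((1)·(1) + (0)·(0) + (-2)·(-2) + (1)·(1)) / 3 = 6/3 = 2
  s[X_1,X_2] = ((1)·(0.5) + (0)·(-0.5) + (-2)·(-0.5) + (1)·(0.5)) / 3 = 2/3 = 0.6667
  s[X_1,X_3] = ((1)·(1.75) + (0)·(-4.25) + (-2)·(0.75) + (1)·(1.75)) / 3 = 2/3 = 0.6667
  s[X_2,X_2] = ((0.5)·(0.5) + (-0.5)·(-0.5) + (-0.5)·(-0.5) + (0.5)·(0.5)) / 3 = 1/3 = 0.3333
  s[X_2,X_3] = ((0.5)·(1.75) + (-0.5)·(-4.25) + (-0.5)·(0.75) + (0.5)·(1.75)) / 3 = 3.5/3 = 1.1667
  s[X_3,X_3] = ((1.75)·(1.75) + (-4.25)·(-4.25) + (0.75)·(0.75) + (1.75)·(1.75)) / 3 = 24.75/3 = 8.25
  Sample standard deviations s_i = √(s[i,i]):
  s(X_1) = √(2) = 1.4142
  s(X_2) = √(0.3333) = 0.5774
  s(X_3) = √(8.25) = 2.8723

Step 3 — r_{ij} = s_{ij} / (s_i · s_j):
  r[X_1,X_1] = 1 (diagonal).
  r[X_1,X_2] = 0.6667 / (1.4142 · 0.5774) = 0.6667 / 0.8165 = 0.8165
  r[X_1,X_3] = 0.6667 / (1.4142 · 2.8723) = 0.6667 / 4.062 = 0.1641
  r[X_2,X_2] = 1 (diagonal).
  r[X_2,X_3] = 1.1667 / (0.5774 · 2.8723) = 1.1667 / 1.6583 = 0.7035
  r[X_3,X_3] = 1 (diagonal).

R is symmetric with unit diagonal. Assembling:

R = [[1, 0.8165, 0.1641],
 [0.8165, 1, 0.7035],
 [0.1641, 0.7035, 1]]


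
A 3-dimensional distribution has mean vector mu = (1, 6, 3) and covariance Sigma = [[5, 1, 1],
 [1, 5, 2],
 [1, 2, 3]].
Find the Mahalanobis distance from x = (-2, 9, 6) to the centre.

Step 1 — centre the observation: (x - mu) = (-3, 3, 3).

Step 2 — invert Sigma (cofactor / det for 3×3, or solve directly):
  Sigma^{-1} = [[0.2157, -0.0196, -0.0588],
 [-0.0196, 0.2745, -0.1765],
 [-0.0588, -0.1765, 0.4706]].

Step 3 — form the quadratic (x - mu)^T · Sigma^{-1} · (x - mu):
  Sigma^{-1} · (x - mu) = (-0.8824, 0.3529, 1.0588).
  (x - mu)^T · [Sigma^{-1} · (x - mu)] = (-3)·(-0.8824) + (3)·(0.3529) + (3)·(1.0588) = 6.8824.

Step 4 — take square root: d = √(6.8824) ≈ 2.6234.

d(x, mu) = √(6.8824) ≈ 2.6234


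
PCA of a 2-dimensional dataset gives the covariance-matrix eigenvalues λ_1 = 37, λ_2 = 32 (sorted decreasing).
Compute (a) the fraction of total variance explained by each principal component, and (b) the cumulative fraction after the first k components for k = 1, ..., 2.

Step 1 — total variance = trace(Sigma) = Σ λ_i = 37 + 32 = 69.

Step 2 — fraction explained by component i = λ_i / Σ λ:
  PC1: 37/69 = 0.5362
  PC2: 32/69 = 0.4638

Step 3 — cumulative fraction after k components = (λ_1 + ... + λ_k) / Σ λ:
  k = 1: 37/69 = 0.5362
  k = 2: (37 + 32)/69 = 69/69 = 1

Summary (fraction, with percent):

explained: PC1 0.5362 (53.62%), PC2 0.4638 (46.38%);  cumulative: 0.5362, 1


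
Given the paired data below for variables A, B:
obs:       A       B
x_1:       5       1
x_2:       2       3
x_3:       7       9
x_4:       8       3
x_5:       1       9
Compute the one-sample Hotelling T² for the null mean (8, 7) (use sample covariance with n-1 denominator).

Step 1 — sample mean vector:
  mean(A) = (5 + 2 + 7 + 8 + 1) / 5 = 23/5 = 4.6
  mean(B) = (1 + 3 + 9 + 3 + 9) / 5 = 25/5 = 5
  x̄ = (4.6, 5),  deviation x̄ - mu_0 = (4.6, 5) - (8, 7) = (-3.4, -2).

Step 2 — sample covariance matrix, S[i,j] = (1/(n-1)) · Σ_k (x_{k,i} - mean_i) · (x_{k,j} - mean_j), divisor n-1 = 4:
  S[A,A] = ((0.4)·(0.4) + (-2.6)·(-2.6) + (2.4)·(2.4) + (3.4)·(3.4) + (-3.6)·(-3.6)) / 4 = 37.2/4 = 9.3
  S[A,B] = ((0.4)·(-4) + (-2.6)·(-2) + (2.4)·(4) + (3.4)·(-2) + (-3.6)·(4)) / 4 = -8/4 = -2
  S[B,B] = ((-4)·(-4) + (-2)·(-2) + (4)·(4) + (-2)·(-2) + (4)·(4)) / 4 = 56/4 = 14
  S = [[9.3, -2],
 [-2, 14]].

Step 3 — invert S. det(S) = 9.3·14 - (-2)² = 126.2.
  S^{-1} = (1/det) · [[d, -b], [-b, a]] = [[0.1109, 0.0158],
 [0.0158, 0.0737]].

Step 4 — quadratic form (x̄ - mu_0)^T · S^{-1} · (x̄ - mu_0):
  S^{-1} · (x̄ - mu_0) = (-0.4089, -0.2013),
  (x̄ - mu_0)^T · [...] = (-3.4)·(-0.4089) + (-2)·(-0.2013) = 1.7927.

Step 5 — scale by n: T² = 5 · 1.7927 = 8.9635.

T² ≈ 8.9635


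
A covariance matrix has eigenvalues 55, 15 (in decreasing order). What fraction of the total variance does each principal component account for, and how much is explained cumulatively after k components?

Step 1 — total variance = trace(Sigma) = Σ λ_i = 55 + 15 = 70.

Step 2 — fraction explained by component i = λ_i / Σ λ:
  PC1: 55/70 = 0.7857
  PC2: 15/70 = 0.2143

Step 3 — cumulative fraction after k components = (λ_1 + ... + λ_k) / Σ λ:
  k = 1: 55/70 = 0.7857
  k = 2: (55 + 15)/70 = 70/70 = 1

Summary (fraction, with percent):

explained: PC1 0.7857 (78.57%), PC2 0.2143 (21.43%);  cumulative: 0.7857, 1


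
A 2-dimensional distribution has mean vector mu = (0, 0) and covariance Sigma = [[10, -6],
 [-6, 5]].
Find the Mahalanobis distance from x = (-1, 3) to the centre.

Step 1 — centre the observation: (x - mu) = (-1, 3).

Step 2 — invert Sigma. det(Sigma) = 10·5 - (-6)² = 14.
  Sigma^{-1} = (1/det) · [[d, -b], [-b, a]] = [[0.3571, 0.4286],
 [0.4286, 0.7143]].

Step 3 — form the quadratic (x - mu)^T · Sigma^{-1} · (x - mu):
  Sigma^{-1} · (x - mu) = (0.9286, 1.7143).
  (x - mu)^T · [Sigma^{-1} · (x - mu)] = (-1)·(0.9286) + (3)·(1.7143) = 4.2143.

Step 4 — take square root: d = √(4.2143) ≈ 2.0529.

d(x, mu) = √(4.2143) ≈ 2.0529


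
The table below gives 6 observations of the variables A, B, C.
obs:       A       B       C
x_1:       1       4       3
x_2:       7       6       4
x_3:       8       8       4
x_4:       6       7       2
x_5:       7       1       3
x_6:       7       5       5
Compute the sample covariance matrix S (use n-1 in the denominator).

Step 1 — column means:
  mean(A) = (1 + 7 + 8 + 6 + 7 + 7) / 6 = 36/6 = 6
  mean(B) = (4 + 6 + 8 + 7 + 1 + 5) / 6 = 31/6 = 5.1667
  mean(C) = (3 + 4 + 4 + 2 + 3 + 5) / 6 = 21/6 = 3.5

Step 2 — sample covariance S[i,j] = (1/(n-1)) · Σ_k (x_{k,i} - mean_i) · (x_{k,j} - mean_j), with n-1 = 5.
  S[A,A] = ((-5)·(-5) + (1)·(1) + (2)·(2) + (0)·(0) + (1)·(1) + (1)·(1)) / 5 = 32/5 = 6.4
  S[A,B] = ((-5)·(-1.1667) + (1)·(0.8333) + (2)·(2.8333) + (0)·(1.8333) + (1)·(-4.1667) + (1)·(-0.1667)) / 5 = 8/5 = 1.6
  S[A,C] = ((-5)·(-0.5) + (1)·(0.5) + (2)·(0.5) + (0)·(-1.5) + (1)·(-0.5) + (1)·(1.5)) / 5 = 5/5 = 1
  S[B,B] = ((-1.1667)·(-1.1667) + (0.8333)·(0.8333) + (2.8333)·(2.8333) + (1.8333)·(1.8333) + (-4.1667)·(-4.1667) + (-0.1667)·(-0.1667)) / 5 = 30.8333/5 = 6.1667
  S[B,C] = ((-1.1667)·(-0.5) + (0.8333)·(0.5) + (2.8333)·(0.5) + (1.8333)·(-1.5) + (-4.1667)·(-0.5) + (-0.1667)·(1.5)) / 5 = 1.5/5 = 0.3
  S[C,C] = ((-0.5)·(-0.5) + (0.5)·(0.5) + (0.5)·(0.5) + (-1.5)·(-1.5) + (-0.5)·(-0.5) + (1.5)·(1.5)) / 5 = 5.5/5 = 1.1

S is symmetric (S[j,i] = S[i,j]). Assembling:

S = [[6.4, 1.6, 1],
 [1.6, 6.1667, 0.3],
 [1, 0.3, 1.1]]


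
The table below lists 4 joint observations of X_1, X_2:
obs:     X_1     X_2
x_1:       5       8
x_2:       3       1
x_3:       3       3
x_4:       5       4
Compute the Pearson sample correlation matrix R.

Step 1 — column means:
  mean(X_1) = (5 + 3 + 3 + 5) / 4 = 16/4 = 4
  mean(X_2) = (8 + 1 + 3 + 4) / 4 = 16/4 = 4

Step 2 — sample variances and covariances s[i,j] = (1/(n-1)) · Σ_k (x_{k,i} - mean_i) · (x_{k,j} - mean_j), with n-1 = 3:
  s[X_1,X_1] = ((1)·(1) + (-1)·(-1) + (-1)·(-1) + (1)·(1)) / 3 = 4/3 = 1.3333
  s[X_1,X_2] = ((1)·(4) + (-1)·(-3) + (-1)·(-1) + (1)·(0)) / 3 = 8/3 = 2.6667
  s[X_2,X_2] = ((4)·(4) + (-3)·(-3) + (-1)·(-1) + (0)·(0)) / 3 = 26/3 = 8.6667
  Sample standard deviations s_i = √(s[i,i]):
  s(X_1) = √(1.3333) = 1.1547
  s(X_2) = √(8.6667) = 2.9439

Step 3 — r_{ij} = s_{ij} / (s_i · s_j):
  r[X_1,X_1] = 1 (diagonal).
  r[X_1,X_2] = 2.6667 / (1.1547 · 2.9439) = 2.6667 / 3.3993 = 0.7845
  r[X_2,X_2] = 1 (diagonal).

R is symmetric with unit diagonal. Assembling:

R = [[1, 0.7845],
 [0.7845, 1]]


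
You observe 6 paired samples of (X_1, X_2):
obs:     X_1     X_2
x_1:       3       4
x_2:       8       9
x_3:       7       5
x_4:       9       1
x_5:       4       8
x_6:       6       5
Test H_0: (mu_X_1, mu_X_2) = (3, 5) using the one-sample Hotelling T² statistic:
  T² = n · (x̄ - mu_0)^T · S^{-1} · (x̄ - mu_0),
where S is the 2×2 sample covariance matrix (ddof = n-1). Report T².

Step 1 — sample mean vector:
  mean(X_1) = (3 + 8 + 7 + 9 + 4 + 6) / 6 = 37/6 = 6.1667
  mean(X_2) = (4 + 9 + 5 + 1 + 8 + 5) / 6 = 32/6 = 5.3333
  x̄ = (6.1667, 5.3333),  deviation x̄ - mu_0 = (6.1667, 5.3333) - (3, 5) = (3.1667, 0.3333).

Step 2 — sample covariance matrix, S[i,j] = (1/(n-1)) · Σ_k (x_{k,i} - mean_i) · (x_{k,j} - mean_j), divisor n-1 = 5:
  S[X_1,X_1] = ((-3.1667)·(-3.1667) + (1.8333)·(1.8333) + (0.8333)·(0.8333) + (2.8333)·(2.8333) + (-2.1667)·(-2.1667) + (-0.1667)·(-0.1667)) / 5 = 26.8333/5 = 5.3667
  S[X_1,X_2] = ((-3.1667)·(-1.3333) + (1.8333)·(3.6667) + (0.8333)·(-0.3333) + (2.8333)·(-4.3333) + (-2.1667)·(2.6667) + (-0.1667)·(-0.3333)) / 5 = -7.3333/5 = -1.4667
  S[X_2,X_2] = ((-1.3333)·(-1.3333) + (3.6667)·(3.6667) + (-0.3333)·(-0.3333) + (-4.3333)·(-4.3333) + (2.6667)·(2.6667) + (-0.3333)·(-0.3333)) / 5 = 41.3333/5 = 8.2667
  S = [[5.3667, -1.4667],
 [-1.4667, 8.2667]].

Step 3 — invert S. det(S) = 5.3667·8.2667 - (-1.4667)² = 42.2133.
  S^{-1} = (1/det) · [[d, -b], [-b, a]] = [[0.1958, 0.0347],
 [0.0347, 0.1271]].

Step 4 — quadratic form (x̄ - mu_0)^T · S^{-1} · (x̄ - mu_0):
  S^{-1} · (x̄ - mu_0) = (0.6317, 0.1524),
  (x̄ - mu_0)^T · [...] = (3.1667)·(0.6317) + (0.3333)·(0.1524) = 2.0512.

Step 5 — scale by n: T² = 6 · 2.0512 = 12.3073.

T² ≈ 12.3073


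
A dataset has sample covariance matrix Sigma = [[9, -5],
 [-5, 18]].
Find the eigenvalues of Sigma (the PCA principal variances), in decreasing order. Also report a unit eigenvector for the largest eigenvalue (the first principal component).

Step 1 — characteristic polynomial of 2×2 Sigma:
  det(Sigma - λI) = λ² - trace · λ + det = 0.
  trace = 9 + 18 = 27, det = 9·18 - (-5)² = 137.
Step 2 — discriminant:
  Δ = trace² - 4·det = 729 - 548 = 181.
Step 3 — eigenvalues:
  λ = (trace ± √Δ)/2 = (27 ± 13.4536)/2,
  λ_1 = 20.2268,  λ_2 = 6.7732.

Step 4 — unit eigenvector for λ_1: solve (Sigma - λ_1 I)v = 0. First row:
  (9 - 20.2268)·v_x + (-5)·v_y = 0, i.e. (-11.2268)·v_x + (-5)·v_y = 0,
  so v ∝ (b, λ_1 - a) = (-5, 11.2268); multiply by -1 so the first entry is positive: u = (5, -11.2268).
  ||u|| = √((5)² + (-11.2268)²) = √(151.0413) ≈ 12.2899,
  v_1 = u/||u|| ≈ (0.4068, -0.9135) (||v_1|| = 1).

λ_1 = 20.2268,  λ_2 = 6.7732;  v_1 ≈ (0.4068, -0.9135)


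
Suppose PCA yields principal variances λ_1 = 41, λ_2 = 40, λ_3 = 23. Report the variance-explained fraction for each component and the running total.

Step 1 — total variance = trace(Sigma) = Σ λ_i = 41 + 40 + 23 = 104.

Step 2 — fraction explained by component i = λ_i / Σ λ:
  PC1: 41/104 = 0.3942
  PC2: 40/104 = 0.3846
  PC3: 23/104 = 0.2212

Step 3 — cumulative fraction after k components = (λ_1 + ... + λ_k) / Σ λ:
  k = 1: 41/104 = 0.3942
  k = 2: (41 + 40)/104 = 81/104 = 0.7788
  k = 3: (41 + 40 + 23)/104 = 104/104 = 1

Summary (fraction, with percent):

explained: PC1 0.3942 (39.42%), PC2 0.3846 (38.46%), PC3 0.2212 (22.12%);  cumulative: 0.3942, 0.7788, 1


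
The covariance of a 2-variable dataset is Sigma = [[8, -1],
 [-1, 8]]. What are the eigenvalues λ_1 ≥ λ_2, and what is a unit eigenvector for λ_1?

Step 1 — characteristic polynomial of 2×2 Sigma:
  det(Sigma - λI) = λ² - trace · λ + det = 0.
  trace = 8 + 8 = 16, det = 8·8 - (-1)² = 63.
Step 2 — discriminant:
  Δ = trace² - 4·det = 256 - 252 = 4.
Step 3 — eigenvalues:
  λ = (trace ± √Δ)/2 = (16 ± 2)/2,
  λ_1 = 9,  λ_2 = 7.

Step 4 — unit eigenvector for λ_1: solve (Sigma - λ_1 I)v = 0. First row:
  (8 - 9)·v_x + (-1)·v_y = 0, i.e. (-1)·v_x + (-1)·v_y = 0,
  so v ∝ (b, λ_1 - a) = (-1, 1); multiply by -1 so the first entry is positive: u = (1, -1).
  ||u|| = √((1)² + (-1)²) = √(2) ≈ 1.4142,
  v_1 = u/||u|| ≈ (0.7071, -0.7071) (||v_1|| = 1).

λ_1 = 9,  λ_2 = 7;  v_1 ≈ (0.7071, -0.7071)


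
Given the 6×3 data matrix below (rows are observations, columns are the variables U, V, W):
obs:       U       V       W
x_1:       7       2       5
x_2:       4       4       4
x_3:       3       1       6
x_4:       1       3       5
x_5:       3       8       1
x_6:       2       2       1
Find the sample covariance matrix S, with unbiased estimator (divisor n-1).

Step 1 — column means:
  mean(U) = (7 + 4 + 3 + 1 + 3 + 2) / 6 = 20/6 = 3.3333
  mean(V) = (2 + 4 + 1 + 3 + 8 + 2) / 6 = 20/6 = 3.3333
  mean(W) = (5 + 4 + 6 + 5 + 1 + 1) / 6 = 22/6 = 3.6667

Step 2 — sample covariance S[i,j] = (1/(n-1)) · Σ_k (x_{k,i} - mean_i) · (x_{k,j} - mean_j), with n-1 = 5.
  S[U,U] = ((3.6667)·(3.6667) + (0.6667)·(0.6667) + (-0.3333)·(-0.3333) + (-2.3333)·(-2.3333) + (-0.3333)·(-0.3333) + (-1.3333)·(-1.3333)) / 5 = 21.3333/5 = 4.2667
  S[U,V] = ((3.6667)·(-1.3333) + (0.6667)·(0.6667) + (-0.3333)·(-2.3333) + (-2.3333)·(-0.3333) + (-0.3333)·(4.6667) + (-1.3333)·(-1.3333)) / 5 = -2.6667/5 = -0.5333
  S[U,W] = ((3.6667)·(1.3333) + (0.6667)·(0.3333) + (-0.3333)·(2.3333) + (-2.3333)·(1.3333) + (-0.3333)·(-2.6667) + (-1.3333)·(-2.6667)) / 5 = 5.6667/5 = 1.1333
  S[V,V] = ((-1.3333)·(-1.3333) + (0.6667)·(0.6667) + (-2.3333)·(-2.3333) + (-0.3333)·(-0.3333) + (4.6667)·(4.6667) + (-1.3333)·(-1.3333)) / 5 = 31.3333/5 = 6.2667
  S[V,W] = ((-1.3333)·(1.3333) + (0.6667)·(0.3333) + (-2.3333)·(2.3333) + (-0.3333)·(1.3333) + (4.6667)·(-2.6667) + (-1.3333)·(-2.6667)) / 5 = -16.3333/5 = -3.2667
  S[W,W] = ((1.3333)·(1.3333) + (0.3333)·(0.3333) + (2.3333)·(2.3333) + (1.3333)·(1.3333) + (-2.6667)·(-2.6667) + (-2.6667)·(-2.6667)) / 5 = 23.3333/5 = 4.6667

S is symmetric (S[j,i] = S[i,j]). Assembling:

S = [[4.2667, -0.5333, 1.1333],
 [-0.5333, 6.2667, -3.2667],
 [1.1333, -3.2667, 4.6667]]


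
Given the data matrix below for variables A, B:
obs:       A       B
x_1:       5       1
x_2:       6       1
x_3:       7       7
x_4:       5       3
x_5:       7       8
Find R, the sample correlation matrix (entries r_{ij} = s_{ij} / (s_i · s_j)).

Step 1 — column means:
  mean(A) = (5 + 6 + 7 + 5 + 7) / 5 = 30/5 = 6
  mean(B) = (1 + 1 + 7 + 3 + 8) / 5 = 20/5 = 4

Step 2 — sample variances and covariances s[i,j] = (1/(n-1)) · Σ_k (x_{k,i} - mean_i) · (x_{k,j} - mean_j), with n-1 = 4:
  s[A,A] = ((-1)·(-1) + (0)·(0) + (1)·(1) + (-1)·(-1) + (1)·(1)) / 4 = 4/4 = 1
  s[A,B] = ((-1)·(-3) + (0)·(-3) + (1)·(3) + (-1)·(-1) + (1)·(4)) / 4 = 11/4 = 2.75
  s[B,B] = ((-3)·(-3) + (-3)·(-3) + (3)·(3) + (-1)·(-1) + (4)·(4)) / 4 = 44/4 = 11
  Sample standard deviations s_i = √(s[i,i]):
  s(A) = √(1) = 1
  s(B) = √(11) = 3.3166

Step 3 — r_{ij} = s_{ij} / (s_i · s_j):
  r[A,A] = 1 (diagonal).
  r[A,B] = 2.75 / (1 · 3.3166) = 2.75 / 3.3166 = 0.8292
  r[B,B] = 1 (diagonal).

R is symmetric with unit diagonal. Assembling:

R = [[1, 0.8292],
 [0.8292, 1]]


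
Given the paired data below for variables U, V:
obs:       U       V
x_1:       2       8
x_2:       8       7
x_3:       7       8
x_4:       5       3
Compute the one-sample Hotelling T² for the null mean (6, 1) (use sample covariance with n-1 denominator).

Step 1 — sample mean vector:
  mean(U) = (2 + 8 + 7 + 5) / 4 = 22/4 = 5.5
  mean(V) = (8 + 7 + 8 + 3) / 4 = 26/4 = 6.5
  x̄ = (5.5, 6.5),  deviation x̄ - mu_0 = (5.5, 6.5) - (6, 1) = (-0.5, 5.5).

Step 2 — sample covariance matrix, S[i,j] = (1/(n-1)) · Σ_k (x_{k,i} - mean_i) · (x_{k,j} - mean_j), divisor n-1 = 3:
  S[U,U] = ((-3.5)·(-3.5) + (2.5)·(2.5) + (1.5)·(1.5) + (-0.5)·(-0.5)) / 3 = 21/3 = 7
  S[U,V] = ((-3.5)·(1.5) + (2.5)·(0.5) + (1.5)·(1.5) + (-0.5)·(-3.5)) / 3 = 0/3 = 0
  S[V,V] = ((1.5)·(1.5) + (0.5)·(0.5) + (1.5)·(1.5) + (-3.5)·(-3.5)) / 3 = 17/3 = 5.6667
  S = [[7, 0],
 [0, 5.6667]].

Step 3 — invert S. det(S) = 7·5.6667 - (0)² = 39.6667.
  S^{-1} = (1/det) · [[d, -b], [-b, a]] = [[0.1429, 0],
 [0, 0.1765]].

Step 4 — quadratic form (x̄ - mu_0)^T · S^{-1} · (x̄ - mu_0):
  S^{-1} · (x̄ - mu_0) = (-0.0714, 0.9706),
  (x̄ - mu_0)^T · [...] = (-0.5)·(-0.0714) + (5.5)·(0.9706) = 5.3739.

Step 5 — scale by n: T² = 4 · 5.3739 = 21.4958.

T² ≈ 21.4958


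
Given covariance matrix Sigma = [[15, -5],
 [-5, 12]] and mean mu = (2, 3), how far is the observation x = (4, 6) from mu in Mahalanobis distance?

Step 1 — centre the observation: (x - mu) = (2, 3).

Step 2 — invert Sigma. det(Sigma) = 15·12 - (-5)² = 155.
  Sigma^{-1} = (1/det) · [[d, -b], [-b, a]] = [[0.0774, 0.0323],
 [0.0323, 0.0968]].

Step 3 — form the quadratic (x - mu)^T · Sigma^{-1} · (x - mu):
  Sigma^{-1} · (x - mu) = (0.2516, 0.3548).
  (x - mu)^T · [Sigma^{-1} · (x - mu)] = (2)·(0.2516) + (3)·(0.3548) = 1.5677.

Step 4 — take square root: d = √(1.5677) ≈ 1.2521.

d(x, mu) = √(1.5677) ≈ 1.2521


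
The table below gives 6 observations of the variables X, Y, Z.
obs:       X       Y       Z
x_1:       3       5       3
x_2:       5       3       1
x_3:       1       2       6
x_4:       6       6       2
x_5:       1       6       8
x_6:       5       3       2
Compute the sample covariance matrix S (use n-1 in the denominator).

Step 1 — column means:
  mean(X) = (3 + 5 + 1 + 6 + 1 + 5) / 6 = 21/6 = 3.5
  mean(Y) = (5 + 3 + 2 + 6 + 6 + 3) / 6 = 25/6 = 4.1667
  mean(Z) = (3 + 1 + 6 + 2 + 8 + 2) / 6 = 22/6 = 3.6667

Step 2 — sample covariance S[i,j] = (1/(n-1)) · Σ_k (x_{k,i} - mean_i) · (x_{k,j} - mean_j), with n-1 = 5.
  S[X,X] = ((-0.5)·(-0.5) + (1.5)·(1.5) + (-2.5)·(-2.5) + (2.5)·(2.5) + (-2.5)·(-2.5) + (1.5)·(1.5)) / 5 = 23.5/5 = 4.7
  S[X,Y] = ((-0.5)·(0.8333) + (1.5)·(-1.1667) + (-2.5)·(-2.1667) + (2.5)·(1.8333) + (-2.5)·(1.8333) + (1.5)·(-1.1667)) / 5 = 1.5/5 = 0.3
  S[X,Z] = ((-0.5)·(-0.6667) + (1.5)·(-2.6667) + (-2.5)·(2.3333) + (2.5)·(-1.6667) + (-2.5)·(4.3333) + (1.5)·(-1.6667)) / 5 = -27/5 = -5.4
  S[Y,Y] = ((0.8333)·(0.8333) + (-1.1667)·(-1.1667) + (-2.1667)·(-2.1667) + (1.8333)·(1.8333) + (1.8333)·(1.8333) + (-1.1667)·(-1.1667)) / 5 = 14.8333/5 = 2.9667
  S[Y,Z] = ((0.8333)·(-0.6667) + (-1.1667)·(-2.6667) + (-2.1667)·(2.3333) + (1.8333)·(-1.6667) + (1.8333)·(4.3333) + (-1.1667)·(-1.6667)) / 5 = 4.3333/5 = 0.8667
  S[Z,Z] = ((-0.6667)·(-0.6667) + (-2.6667)·(-2.6667) + (2.3333)·(2.3333) + (-1.6667)·(-1.6667) + (4.3333)·(4.3333) + (-1.6667)·(-1.6667)) / 5 = 37.3333/5 = 7.4667

S is symmetric (S[j,i] = S[i,j]). Assembling:

S = [[4.7, 0.3, -5.4],
 [0.3, 2.9667, 0.8667],
 [-5.4, 0.8667, 7.4667]]


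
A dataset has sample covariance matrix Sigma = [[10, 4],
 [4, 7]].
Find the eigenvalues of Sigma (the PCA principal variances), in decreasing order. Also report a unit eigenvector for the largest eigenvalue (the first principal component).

Step 1 — characteristic polynomial of 2×2 Sigma:
  det(Sigma - λI) = λ² - trace · λ + det = 0.
  trace = 10 + 7 = 17, det = 10·7 - (4)² = 54.
Step 2 — discriminant:
  Δ = trace² - 4·det = 289 - 216 = 73.
Step 3 — eigenvalues:
  λ = (trace ± √Δ)/2 = (17 ± 8.544)/2,
  λ_1 = 12.772,  λ_2 = 4.228.

Step 4 — unit eigenvector for λ_1: solve (Sigma - λ_1 I)v = 0. First row:
  (10 - 12.772)·v_x + (4)·v_y = 0, i.e. (-2.772)·v_x + (4)·v_y = 0,
  so v ∝ (b, λ_1 - a) = (4, 2.772) = u.
  ||u|| = √((4)² + (2.772)²) = √(23.684) ≈ 4.8666,
  v_1 = u/||u|| ≈ (0.8219, 0.5696) (||v_1|| = 1).

λ_1 = 12.772,  λ_2 = 4.228;  v_1 ≈ (0.8219, 0.5696)


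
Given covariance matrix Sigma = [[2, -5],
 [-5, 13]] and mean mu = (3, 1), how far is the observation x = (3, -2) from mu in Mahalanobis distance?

Step 1 — centre the observation: (x - mu) = (0, -3).

Step 2 — invert Sigma. det(Sigma) = 2·13 - (-5)² = 1.
  Sigma^{-1} = (1/det) · [[d, -b], [-b, a]] = [[13, 5],
 [5, 2]].

Step 3 — form the quadratic (x - mu)^T · Sigma^{-1} · (x - mu):
  Sigma^{-1} · (x - mu) = (-15, -6).
  (x - mu)^T · [Sigma^{-1} · (x - mu)] = (0)·(-15) + (-3)·(-6) = 18.

Step 4 — take square root: d = √(18) ≈ 4.2426.

d(x, mu) = √(18) ≈ 4.2426


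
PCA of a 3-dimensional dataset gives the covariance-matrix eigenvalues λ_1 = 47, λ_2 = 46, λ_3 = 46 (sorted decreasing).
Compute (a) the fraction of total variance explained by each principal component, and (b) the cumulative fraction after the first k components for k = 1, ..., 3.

Step 1 — total variance = trace(Sigma) = Σ λ_i = 47 + 46 + 46 = 139.

Step 2 — fraction explained by component i = λ_i / Σ λ:
  PC1: 47/139 = 0.3381
  PC2: 46/139 = 0.3309
  PC3: 46/139 = 0.3309

Step 3 — cumulative fraction after k components = (λ_1 + ... + λ_k) / Σ λ:
  k = 1: 47/139 = 0.3381
  k = 2: (47 + 46)/139 = 93/139 = 0.6691
  k = 3: (47 + 46 + 46)/139 = 139/139 = 1

Summary (fraction, with percent):

explained: PC1 0.3381 (33.81%), PC2 0.3309 (33.09%), PC3 0.3309 (33.09%);  cumulative: 0.3381, 0.6691, 1


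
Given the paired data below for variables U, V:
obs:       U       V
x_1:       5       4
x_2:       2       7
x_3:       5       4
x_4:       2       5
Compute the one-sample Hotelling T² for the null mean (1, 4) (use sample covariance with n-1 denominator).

Step 1 — sample mean vector:
  mean(U) = (5 + 2 + 5 + 2) / 4 = 14/4 = 3.5
  mean(V) = (4 + 7 + 4 + 5) / 4 = 20/4 = 5
  x̄ = (3.5, 5),  deviation x̄ - mu_0 = (3.5, 5) - (1, 4) = (2.5, 1).

Step 2 — sample covariance matrix, S[i,j] = (1/(n-1)) · Σ_k (x_{k,i} - mean_i) · (x_{k,j} - mean_j), divisor n-1 = 3:
  S[U,U] = ((1.5)·(1.5) + (-1.5)·(-1.5) + (1.5)·(1.5) + (-1.5)·(-1.5)) / 3 = 9/3 = 3
  S[U,V] = ((1.5)·(-1) + (-1.5)·(2) + (1.5)·(-1) + (-1.5)·(0)) / 3 = -6/3 = -2
  S[V,V] = ((-1)·(-1) + (2)·(2) + (-1)·(-1) + (0)·(0)) / 3 = 6/3 = 2
  S = [[3, -2],
 [-2, 2]].

Step 3 — invert S. det(S) = 3·2 - (-2)² = 2.
  S^{-1} = (1/det) · [[d, -b], [-b, a]] = [[1, 1],
 [1, 1.5]].

Step 4 — quadratic form (x̄ - mu_0)^T · S^{-1} · (x̄ - mu_0):
  S^{-1} · (x̄ - mu_0) = (3.5, 4),
  (x̄ - mu_0)^T · [...] = (2.5)·(3.5) + (1)·(4) = 12.75.

Step 5 — scale by n: T² = 4 · 12.75 = 51.

T² ≈ 51


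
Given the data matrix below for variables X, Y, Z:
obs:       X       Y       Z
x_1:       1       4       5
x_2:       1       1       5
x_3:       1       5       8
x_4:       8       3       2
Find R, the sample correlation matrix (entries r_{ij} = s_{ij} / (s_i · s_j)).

Step 1 — column means:
  mean(X) = (1 + 1 + 1 + 8) / 4 = 11/4 = 2.75
  mean(Y) = (4 + 1 + 5 + 3) / 4 = 13/4 = 3.25
  mean(Z) = (5 + 5 + 8 + 2) / 4 = 20/4 = 5

Step 2 — sample variances and covariances s[i,j] = (1/(n-1)) · Σ_k (x_{k,i} - mean_i) · (x_{k,j} - mean_j), with n-1 = 3:
  s[X,X] = ((-1.75)·(-1.75) + (-1.75)·(-1.75) + (-1.75)·(-1.75) + (5.25)·(5.25)) / 3 = 36.75/3 = 12.25
  s[X,Y] = ((-1.75)·(0.75) + (-1.75)·(-2.25) + (-1.75)·(1.75) + (5.25)·(-0.25)) / 3 = -1.75/3 = -0.5833
  s[X,Z] = ((-1.75)·(0) + (-1.75)·(0) + (-1.75)·(3) + (5.25)·(-3)) / 3 = -21/3 = -7
  s[Y,Y] = ((0.75)·(0.75) + (-2.25)·(-2.25) + (1.75)·(1.75) + (-0.25)·(-0.25)) / 3 = 8.75/3 = 2.9167
  s[Y,Z] = ((0.75)·(0) + (-2.25)·(0) + (1.75)·(3) + (-0.25)·(-3)) / 3 = 6/3 = 2
  s[Z,Z] = ((0)·(0) + (0)·(0) + (3)·(3) + (-3)·(-3)) / 3 = 18/3 = 6
  Sample standard deviations s_i = √(s[i,i]):
  s(X) = √(12.25) = 3.5
  s(Y) = √(2.9167) = 1.7078
  s(Z) = √(6) = 2.4495

Step 3 — r_{ij} = s_{ij} / (s_i · s_j):
  r[X,X] = 1 (diagonal).
  r[X,Y] = -0.5833 / (3.5 · 1.7078) = -0.5833 / 5.9774 = -0.0976
  r[X,Z] = -7 / (3.5 · 2.4495) = -7 / 8.5732 = -0.8165
  r[Y,Y] = 1 (diagonal).
  r[Y,Z] = 2 / (1.7078 · 2.4495) = 2 / 4.1833 = 0.4781
  r[Z,Z] = 1 (diagonal).

R is symmetric with unit diagonal. Assembling:

R = [[1, -0.0976, -0.8165],
 [-0.0976, 1, 0.4781],
 [-0.8165, 0.4781, 1]]


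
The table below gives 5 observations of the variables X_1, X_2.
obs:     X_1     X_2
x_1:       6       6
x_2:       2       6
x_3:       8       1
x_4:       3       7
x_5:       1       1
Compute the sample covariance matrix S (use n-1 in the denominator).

Step 1 — column means:
  mean(X_1) = (6 + 2 + 8 + 3 + 1) / 5 = 20/5 = 4
  mean(X_2) = (6 + 6 + 1 + 7 + 1) / 5 = 21/5 = 4.2

Step 2 — sample covariance S[i,j] = (1/(n-1)) · Σ_k (x_{k,i} - mean_i) · (x_{k,j} - mean_j), with n-1 = 4.
  S[X_1,X_1] = ((2)·(2) + (-2)·(-2) + (4)·(4) + (-1)·(-1) + (-3)·(-3)) / 4 = 34/4 = 8.5
  S[X_1,X_2] = ((2)·(1.8) + (-2)·(1.8) + (4)·(-3.2) + (-1)·(2.8) + (-3)·(-3.2)) / 4 = -6/4 = -1.5
  S[X_2,X_2] = ((1.8)·(1.8) + (1.8)·(1.8) + (-3.2)·(-3.2) + (2.8)·(2.8) + (-3.2)·(-3.2)) / 4 = 34.8/4 = 8.7

S is symmetric (S[j,i] = S[i,j]). Assembling:

S = [[8.5, -1.5],
 [-1.5, 8.7]]


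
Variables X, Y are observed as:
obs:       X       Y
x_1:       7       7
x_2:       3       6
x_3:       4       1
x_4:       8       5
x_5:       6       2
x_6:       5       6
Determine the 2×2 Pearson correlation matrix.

Step 1 — column means:
  mean(X) = (7 + 3 + 4 + 8 + 6 + 5) / 6 = 33/6 = 5.5
  mean(Y) = (7 + 6 + 1 + 5 + 2 + 6) / 6 = 27/6 = 4.5

Step 2 — sample variances and covariances s[i,j] = (1/(n-1)) · Σ_k (x_{k,i} - mean_i) · (x_{k,j} - mean_j), with n-1 = 5:
  s[X,X] = ((1.5)·(1.5) + (-2.5)·(-2.5) + (-1.5)·(-1.5) + (2.5)·(2.5) + (0.5)·(0.5) + (-0.5)·(-0.5)) / 5 = 17.5/5 = 3.5
  s[X,Y] = ((1.5)·(2.5) + (-2.5)·(1.5) + (-1.5)·(-3.5) + (2.5)·(0.5) + (0.5)·(-2.5) + (-0.5)·(1.5)) / 5 = 4.5/5 = 0.9
  s[Y,Y] = ((2.5)·(2.5) + (1.5)·(1.5) + (-3.5)·(-3.5) + (0.5)·(0.5) + (-2.5)·(-2.5) + (1.5)·(1.5)) / 5 = 29.5/5 = 5.9
  Sample standard deviations s_i = √(s[i,i]):
  s(X) = √(3.5) = 1.8708
  s(Y) = √(5.9) = 2.429

Step 3 — r_{ij} = s_{ij} / (s_i · s_j):
  r[X,X] = 1 (diagonal).
  r[X,Y] = 0.9 / (1.8708 · 2.429) = 0.9 / 4.5442 = 0.1981
  r[Y,Y] = 1 (diagonal).

R is symmetric with unit diagonal. Assembling:

R = [[1, 0.1981],
 [0.1981, 1]]
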